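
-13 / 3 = -4.33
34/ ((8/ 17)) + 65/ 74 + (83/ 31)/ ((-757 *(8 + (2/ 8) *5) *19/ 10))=4825670199/ 65989204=73.13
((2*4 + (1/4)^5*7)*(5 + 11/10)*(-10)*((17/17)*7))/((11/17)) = -59516541/11264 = -5283.78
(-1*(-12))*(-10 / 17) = -120 / 17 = -7.06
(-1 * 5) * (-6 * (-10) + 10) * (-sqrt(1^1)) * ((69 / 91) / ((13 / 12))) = 41400 / 169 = 244.97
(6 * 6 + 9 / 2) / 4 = 81 / 8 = 10.12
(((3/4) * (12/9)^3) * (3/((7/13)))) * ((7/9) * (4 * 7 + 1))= 6032/27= 223.41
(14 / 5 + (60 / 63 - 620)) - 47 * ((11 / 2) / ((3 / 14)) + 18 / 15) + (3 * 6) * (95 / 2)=-107518 / 105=-1023.98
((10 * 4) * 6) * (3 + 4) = 1680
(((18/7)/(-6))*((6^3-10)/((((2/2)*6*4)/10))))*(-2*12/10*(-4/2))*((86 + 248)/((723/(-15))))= 2064120/1687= 1223.54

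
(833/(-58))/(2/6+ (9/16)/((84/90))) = -16464/1073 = -15.34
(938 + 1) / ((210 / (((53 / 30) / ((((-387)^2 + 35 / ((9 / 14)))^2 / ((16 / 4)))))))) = 447903 / 318187139361175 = 0.00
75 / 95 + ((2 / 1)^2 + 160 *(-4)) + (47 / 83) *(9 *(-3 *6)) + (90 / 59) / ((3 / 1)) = -67589877 / 93043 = -726.44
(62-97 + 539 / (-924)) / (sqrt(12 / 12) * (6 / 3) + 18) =-427 / 240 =-1.78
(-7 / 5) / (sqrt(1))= -7 / 5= -1.40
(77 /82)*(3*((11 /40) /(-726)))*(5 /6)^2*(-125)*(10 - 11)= -4375 /47232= -0.09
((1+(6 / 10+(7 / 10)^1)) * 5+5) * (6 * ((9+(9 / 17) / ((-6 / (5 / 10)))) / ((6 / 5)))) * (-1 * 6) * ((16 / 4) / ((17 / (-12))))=12517.16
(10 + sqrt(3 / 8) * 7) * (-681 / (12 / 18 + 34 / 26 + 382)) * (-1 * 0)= 0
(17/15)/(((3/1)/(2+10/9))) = 476/405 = 1.18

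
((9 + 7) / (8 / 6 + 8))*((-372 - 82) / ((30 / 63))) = -8172 / 5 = -1634.40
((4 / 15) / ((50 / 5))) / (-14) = -1 / 525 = -0.00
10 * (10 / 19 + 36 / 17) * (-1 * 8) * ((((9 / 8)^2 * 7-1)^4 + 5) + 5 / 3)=-410723201012005 / 508035072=-808454.42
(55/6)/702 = 55/4212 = 0.01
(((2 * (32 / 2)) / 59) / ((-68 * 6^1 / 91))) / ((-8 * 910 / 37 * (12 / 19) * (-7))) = -0.00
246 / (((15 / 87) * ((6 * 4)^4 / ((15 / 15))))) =1189 / 276480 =0.00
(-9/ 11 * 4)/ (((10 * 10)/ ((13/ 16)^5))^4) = -171044673973927194949209/ 332454600394023023044198400000000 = -0.00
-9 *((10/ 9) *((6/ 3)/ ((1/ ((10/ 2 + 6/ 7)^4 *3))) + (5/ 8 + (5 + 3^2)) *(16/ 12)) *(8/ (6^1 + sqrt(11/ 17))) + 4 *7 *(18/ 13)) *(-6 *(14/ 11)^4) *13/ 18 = 950544.02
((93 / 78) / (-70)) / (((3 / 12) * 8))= -31 / 3640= -0.01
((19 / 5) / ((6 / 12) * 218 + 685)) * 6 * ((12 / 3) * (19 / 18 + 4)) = 3458 / 5955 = 0.58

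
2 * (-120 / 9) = -26.67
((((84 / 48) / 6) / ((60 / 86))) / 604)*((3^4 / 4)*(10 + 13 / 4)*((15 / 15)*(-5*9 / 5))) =-1292193 / 773120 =-1.67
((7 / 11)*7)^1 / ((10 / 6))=147 / 55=2.67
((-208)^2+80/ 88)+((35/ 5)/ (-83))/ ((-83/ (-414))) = 3278539668/ 75779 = 43264.49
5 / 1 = 5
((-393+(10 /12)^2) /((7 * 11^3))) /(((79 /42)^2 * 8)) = -98861 /66454168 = -0.00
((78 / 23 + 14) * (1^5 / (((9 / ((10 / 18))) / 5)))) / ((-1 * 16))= -625 / 1863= -0.34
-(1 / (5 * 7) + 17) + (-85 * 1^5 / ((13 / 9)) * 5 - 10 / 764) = -54102261 / 173810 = -311.27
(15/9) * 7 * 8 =280/3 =93.33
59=59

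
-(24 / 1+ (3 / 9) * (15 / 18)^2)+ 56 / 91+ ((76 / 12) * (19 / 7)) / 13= -219103 / 9828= -22.29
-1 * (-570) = 570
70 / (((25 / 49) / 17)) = 2332.40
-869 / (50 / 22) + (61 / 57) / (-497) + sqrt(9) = -268673761 / 708225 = -379.36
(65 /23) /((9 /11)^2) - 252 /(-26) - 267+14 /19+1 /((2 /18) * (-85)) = -9874447189 /39113685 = -252.46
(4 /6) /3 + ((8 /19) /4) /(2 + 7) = 40 /171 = 0.23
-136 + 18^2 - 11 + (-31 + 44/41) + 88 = 9638/41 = 235.07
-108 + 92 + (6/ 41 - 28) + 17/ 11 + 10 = -14571/ 451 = -32.31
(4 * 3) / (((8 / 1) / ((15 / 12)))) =15 / 8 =1.88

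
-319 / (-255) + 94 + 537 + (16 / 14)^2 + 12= 8066236 / 12495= 645.56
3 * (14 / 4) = 21 / 2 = 10.50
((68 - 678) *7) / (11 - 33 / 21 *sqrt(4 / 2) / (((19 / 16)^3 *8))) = -394.13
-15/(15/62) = -62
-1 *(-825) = 825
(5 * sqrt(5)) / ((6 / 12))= 10 * sqrt(5)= 22.36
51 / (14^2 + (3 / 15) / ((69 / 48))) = 5865 / 22556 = 0.26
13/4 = 3.25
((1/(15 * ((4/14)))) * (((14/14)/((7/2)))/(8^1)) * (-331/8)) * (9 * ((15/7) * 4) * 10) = -14895/56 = -265.98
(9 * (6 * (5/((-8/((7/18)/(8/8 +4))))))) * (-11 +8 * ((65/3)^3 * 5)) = -76892921/72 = -1067957.24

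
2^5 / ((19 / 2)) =64 / 19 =3.37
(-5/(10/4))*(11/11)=-2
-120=-120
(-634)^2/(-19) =-401956/19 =-21155.58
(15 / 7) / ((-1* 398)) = -0.01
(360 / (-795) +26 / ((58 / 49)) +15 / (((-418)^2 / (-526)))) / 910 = 576512213 / 24438121708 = 0.02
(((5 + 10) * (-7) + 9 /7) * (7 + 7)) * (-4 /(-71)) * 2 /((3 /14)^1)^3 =-10624768 /639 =-16627.18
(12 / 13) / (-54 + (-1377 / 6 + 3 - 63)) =-8 / 2977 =-0.00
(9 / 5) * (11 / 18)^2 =121 / 180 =0.67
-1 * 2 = -2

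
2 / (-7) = -2 / 7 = -0.29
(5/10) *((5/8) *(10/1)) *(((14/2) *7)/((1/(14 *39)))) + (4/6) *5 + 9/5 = 5016683/60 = 83611.38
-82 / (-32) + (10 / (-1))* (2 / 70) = 255 / 112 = 2.28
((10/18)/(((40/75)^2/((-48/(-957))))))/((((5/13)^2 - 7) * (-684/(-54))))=-21125/18716368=-0.00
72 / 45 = 8 / 5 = 1.60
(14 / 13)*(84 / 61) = 1176 / 793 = 1.48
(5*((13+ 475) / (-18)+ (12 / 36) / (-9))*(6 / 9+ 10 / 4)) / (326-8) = -69635 / 51516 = -1.35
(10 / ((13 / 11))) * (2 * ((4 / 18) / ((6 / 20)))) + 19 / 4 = 24269 / 1404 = 17.29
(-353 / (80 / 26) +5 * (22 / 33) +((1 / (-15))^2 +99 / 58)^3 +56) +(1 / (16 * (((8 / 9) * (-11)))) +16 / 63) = -137264488926451291 / 2738055474000000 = -50.13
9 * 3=27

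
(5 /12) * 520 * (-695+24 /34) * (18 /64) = -42308.55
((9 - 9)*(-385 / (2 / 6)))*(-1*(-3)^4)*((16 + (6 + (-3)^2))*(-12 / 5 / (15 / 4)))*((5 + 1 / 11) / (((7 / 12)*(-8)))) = 0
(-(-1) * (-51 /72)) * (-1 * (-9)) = -51 /8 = -6.38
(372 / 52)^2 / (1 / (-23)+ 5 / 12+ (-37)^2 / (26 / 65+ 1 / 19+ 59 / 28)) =16253927316 / 169974516023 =0.10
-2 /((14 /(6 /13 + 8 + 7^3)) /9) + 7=-40484 /91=-444.88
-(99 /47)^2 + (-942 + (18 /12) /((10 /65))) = -8276565 /8836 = -936.69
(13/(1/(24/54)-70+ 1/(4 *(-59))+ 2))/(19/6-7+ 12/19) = 174876/2832035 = 0.06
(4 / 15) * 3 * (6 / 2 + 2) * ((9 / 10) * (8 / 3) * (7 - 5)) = 96 / 5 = 19.20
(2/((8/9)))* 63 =567/4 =141.75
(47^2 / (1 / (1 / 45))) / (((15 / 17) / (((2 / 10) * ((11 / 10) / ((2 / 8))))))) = 826166 / 16875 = 48.96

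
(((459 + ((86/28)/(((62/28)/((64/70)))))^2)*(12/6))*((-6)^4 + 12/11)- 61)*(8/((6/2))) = 123780486103688/38848425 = 3186242.07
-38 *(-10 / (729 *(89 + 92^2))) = 380 / 6235137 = 0.00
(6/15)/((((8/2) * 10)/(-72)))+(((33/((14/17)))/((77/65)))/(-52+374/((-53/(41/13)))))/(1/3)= -87184131/41782300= -2.09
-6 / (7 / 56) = -48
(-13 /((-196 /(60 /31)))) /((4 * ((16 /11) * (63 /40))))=3575 /255192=0.01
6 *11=66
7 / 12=0.58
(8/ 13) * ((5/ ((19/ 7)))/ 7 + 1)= 192/ 247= 0.78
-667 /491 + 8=3261 /491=6.64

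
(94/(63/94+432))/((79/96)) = 282752/1071003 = 0.26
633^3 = 253636137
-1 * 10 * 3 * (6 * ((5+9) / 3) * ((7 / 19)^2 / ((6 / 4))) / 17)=-27440 / 6137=-4.47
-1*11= -11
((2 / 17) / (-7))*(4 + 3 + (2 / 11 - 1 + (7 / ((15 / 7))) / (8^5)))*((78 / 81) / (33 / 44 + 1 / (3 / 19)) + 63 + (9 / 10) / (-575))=-6.56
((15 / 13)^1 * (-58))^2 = 756900 / 169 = 4478.70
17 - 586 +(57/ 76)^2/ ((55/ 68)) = -125027/ 220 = -568.30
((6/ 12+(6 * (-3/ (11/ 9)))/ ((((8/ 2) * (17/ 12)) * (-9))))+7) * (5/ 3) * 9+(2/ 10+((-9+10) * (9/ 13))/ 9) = 117.11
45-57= -12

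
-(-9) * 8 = 72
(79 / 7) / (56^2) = 79 / 21952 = 0.00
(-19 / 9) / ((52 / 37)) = -703 / 468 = -1.50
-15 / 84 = -5 / 28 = -0.18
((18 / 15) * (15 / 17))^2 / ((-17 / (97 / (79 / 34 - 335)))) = 62856 / 3268879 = 0.02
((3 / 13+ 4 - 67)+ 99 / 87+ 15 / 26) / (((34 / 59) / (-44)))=29876715 / 6409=4661.68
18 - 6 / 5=16.80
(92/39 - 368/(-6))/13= 828/169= 4.90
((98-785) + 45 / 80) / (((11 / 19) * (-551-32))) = 208677 / 102608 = 2.03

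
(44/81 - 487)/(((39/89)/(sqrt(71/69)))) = -269759*sqrt(4899)/16767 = -1126.09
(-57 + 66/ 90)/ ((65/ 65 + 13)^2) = -211/ 735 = -0.29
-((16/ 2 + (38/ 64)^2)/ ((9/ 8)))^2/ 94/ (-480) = 8128201/ 6653214720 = 0.00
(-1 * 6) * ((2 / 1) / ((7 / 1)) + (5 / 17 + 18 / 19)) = -20718 / 2261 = -9.16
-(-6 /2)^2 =-9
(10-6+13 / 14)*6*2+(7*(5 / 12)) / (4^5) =5087477 / 86016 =59.15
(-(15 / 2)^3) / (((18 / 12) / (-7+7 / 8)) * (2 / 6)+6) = -33075 / 464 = -71.28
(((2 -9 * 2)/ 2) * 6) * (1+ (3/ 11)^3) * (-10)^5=6518400000/ 1331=4897370.40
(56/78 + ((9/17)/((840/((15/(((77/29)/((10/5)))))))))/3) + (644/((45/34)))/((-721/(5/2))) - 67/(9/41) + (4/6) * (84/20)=-223341502889/736155420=-303.39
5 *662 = 3310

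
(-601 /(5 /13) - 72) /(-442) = 8173 /2210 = 3.70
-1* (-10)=10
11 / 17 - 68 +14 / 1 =-53.35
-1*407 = -407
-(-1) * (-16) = -16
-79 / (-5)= 79 / 5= 15.80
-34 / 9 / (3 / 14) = -476 / 27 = -17.63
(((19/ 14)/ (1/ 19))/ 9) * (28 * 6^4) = 103968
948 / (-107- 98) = -4.62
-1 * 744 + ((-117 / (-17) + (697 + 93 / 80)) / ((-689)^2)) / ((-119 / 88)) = -7145093284991 / 9603605830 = -744.00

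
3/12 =1/4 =0.25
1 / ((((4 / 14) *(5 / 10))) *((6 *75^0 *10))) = 7 / 60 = 0.12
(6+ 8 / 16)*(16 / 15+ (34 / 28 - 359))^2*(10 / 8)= 72951552973 / 70560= 1033893.89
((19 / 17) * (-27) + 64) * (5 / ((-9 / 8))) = -23000 / 153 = -150.33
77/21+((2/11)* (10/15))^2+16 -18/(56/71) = -95747/30492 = -3.14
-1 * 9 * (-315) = 2835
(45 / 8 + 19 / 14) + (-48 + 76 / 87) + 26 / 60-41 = -655373 / 8120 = -80.71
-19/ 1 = -19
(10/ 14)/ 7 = 5/ 49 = 0.10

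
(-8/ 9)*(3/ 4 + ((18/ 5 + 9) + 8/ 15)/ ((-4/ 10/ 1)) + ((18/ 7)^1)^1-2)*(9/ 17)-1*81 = -66.17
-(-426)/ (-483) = -142/ 161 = -0.88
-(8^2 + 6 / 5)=-326 / 5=-65.20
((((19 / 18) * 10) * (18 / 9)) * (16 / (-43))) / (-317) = 3040 / 122679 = 0.02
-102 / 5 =-20.40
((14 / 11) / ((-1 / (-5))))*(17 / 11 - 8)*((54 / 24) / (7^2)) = -3195 / 1694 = -1.89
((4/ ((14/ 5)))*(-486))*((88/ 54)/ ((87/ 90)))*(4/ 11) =-86400/ 203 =-425.62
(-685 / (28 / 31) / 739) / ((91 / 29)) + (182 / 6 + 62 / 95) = 16453018457 / 536647020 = 30.66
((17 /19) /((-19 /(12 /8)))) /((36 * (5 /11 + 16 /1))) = -187 /1568184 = -0.00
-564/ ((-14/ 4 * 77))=1128/ 539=2.09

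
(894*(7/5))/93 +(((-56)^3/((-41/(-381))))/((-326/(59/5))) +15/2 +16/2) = 24487565455/414346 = 59099.32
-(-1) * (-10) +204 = 194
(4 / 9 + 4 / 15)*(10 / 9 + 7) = 2336 / 405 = 5.77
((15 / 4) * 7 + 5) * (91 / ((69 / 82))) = 466375 / 138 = 3379.53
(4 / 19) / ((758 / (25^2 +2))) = 66 / 379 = 0.17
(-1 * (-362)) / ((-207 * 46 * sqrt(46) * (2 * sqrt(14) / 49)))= -1267 * sqrt(161) / 438012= -0.04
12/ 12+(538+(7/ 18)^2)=174685/ 324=539.15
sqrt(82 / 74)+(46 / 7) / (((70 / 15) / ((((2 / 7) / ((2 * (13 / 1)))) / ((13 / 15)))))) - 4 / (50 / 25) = -114899 / 57967+sqrt(1517) / 37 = -0.93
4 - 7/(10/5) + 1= 3/2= 1.50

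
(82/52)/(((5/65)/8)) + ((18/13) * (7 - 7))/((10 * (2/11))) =164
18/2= 9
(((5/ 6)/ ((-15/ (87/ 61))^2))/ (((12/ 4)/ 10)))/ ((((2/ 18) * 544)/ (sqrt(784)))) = 5887/ 506056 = 0.01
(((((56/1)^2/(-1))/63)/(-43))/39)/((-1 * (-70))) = 32/75465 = 0.00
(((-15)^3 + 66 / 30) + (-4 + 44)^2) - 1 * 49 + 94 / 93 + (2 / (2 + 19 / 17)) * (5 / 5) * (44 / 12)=-44815381 / 24645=-1818.44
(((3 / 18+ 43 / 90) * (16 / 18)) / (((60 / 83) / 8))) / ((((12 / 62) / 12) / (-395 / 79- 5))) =-4775488 / 1215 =-3930.44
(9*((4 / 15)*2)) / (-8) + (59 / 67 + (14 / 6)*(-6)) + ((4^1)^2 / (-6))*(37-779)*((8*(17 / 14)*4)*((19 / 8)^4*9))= 118006243569 / 5360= 22016090.22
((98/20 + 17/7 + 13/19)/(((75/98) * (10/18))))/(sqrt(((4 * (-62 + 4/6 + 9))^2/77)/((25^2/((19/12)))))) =15.70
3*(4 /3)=4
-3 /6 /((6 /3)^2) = -1 /8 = -0.12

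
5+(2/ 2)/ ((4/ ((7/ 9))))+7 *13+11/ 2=101.69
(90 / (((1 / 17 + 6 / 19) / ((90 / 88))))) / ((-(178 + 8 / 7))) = -80325 / 58564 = -1.37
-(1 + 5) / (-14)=3 / 7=0.43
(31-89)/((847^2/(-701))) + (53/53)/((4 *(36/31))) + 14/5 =1586768699/516534480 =3.07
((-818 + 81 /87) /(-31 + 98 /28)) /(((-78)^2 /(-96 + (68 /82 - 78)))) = -16823450 /19893159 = -0.85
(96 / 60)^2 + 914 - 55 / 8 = 909.68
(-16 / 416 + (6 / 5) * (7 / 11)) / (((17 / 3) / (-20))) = -366 / 143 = -2.56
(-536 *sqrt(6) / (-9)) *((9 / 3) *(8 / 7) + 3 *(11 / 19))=122744 *sqrt(6) / 399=753.53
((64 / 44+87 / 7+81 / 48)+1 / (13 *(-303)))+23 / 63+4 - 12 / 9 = 270819623 / 14558544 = 18.60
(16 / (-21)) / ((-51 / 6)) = 32 / 357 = 0.09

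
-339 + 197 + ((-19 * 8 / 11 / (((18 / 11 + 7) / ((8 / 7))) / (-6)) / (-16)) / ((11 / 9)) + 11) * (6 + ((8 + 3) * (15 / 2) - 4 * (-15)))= 98573 / 70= 1408.19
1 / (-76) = -1 / 76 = -0.01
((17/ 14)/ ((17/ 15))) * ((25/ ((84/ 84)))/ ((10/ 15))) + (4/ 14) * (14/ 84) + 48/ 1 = 7411/ 84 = 88.23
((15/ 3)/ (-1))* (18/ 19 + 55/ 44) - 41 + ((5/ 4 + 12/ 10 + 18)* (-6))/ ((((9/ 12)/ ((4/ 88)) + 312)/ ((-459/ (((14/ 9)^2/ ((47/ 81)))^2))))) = -42.13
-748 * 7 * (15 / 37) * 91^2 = -650389740 / 37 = -17578101.08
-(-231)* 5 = 1155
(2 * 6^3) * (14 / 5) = 1209.60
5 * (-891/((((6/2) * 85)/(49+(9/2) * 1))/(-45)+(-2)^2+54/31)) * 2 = -44331705/28042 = -1580.90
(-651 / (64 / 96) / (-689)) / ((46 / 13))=1953 / 4876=0.40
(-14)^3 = -2744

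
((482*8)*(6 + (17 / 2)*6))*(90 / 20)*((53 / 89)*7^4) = 125861361192 / 89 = 1414172597.66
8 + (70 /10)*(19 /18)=277 /18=15.39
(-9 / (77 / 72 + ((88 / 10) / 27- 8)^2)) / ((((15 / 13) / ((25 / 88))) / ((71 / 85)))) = -0.03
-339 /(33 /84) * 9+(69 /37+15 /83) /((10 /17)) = -1311159573 /168905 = -7762.70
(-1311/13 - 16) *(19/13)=-28861/169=-170.78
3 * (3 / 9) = 1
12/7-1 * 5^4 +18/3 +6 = -4279/7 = -611.29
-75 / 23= -3.26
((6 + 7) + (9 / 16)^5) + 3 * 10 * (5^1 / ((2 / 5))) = 406906537 / 1048576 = 388.06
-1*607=-607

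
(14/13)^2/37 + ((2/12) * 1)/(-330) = 381827/12380940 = 0.03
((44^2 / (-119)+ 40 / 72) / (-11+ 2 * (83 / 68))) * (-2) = -3.67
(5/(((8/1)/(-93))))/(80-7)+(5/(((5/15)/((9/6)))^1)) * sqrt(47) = 153.46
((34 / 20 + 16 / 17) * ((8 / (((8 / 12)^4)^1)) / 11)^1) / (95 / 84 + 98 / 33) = 84861 / 35785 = 2.37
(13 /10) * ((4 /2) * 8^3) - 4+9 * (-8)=6276 /5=1255.20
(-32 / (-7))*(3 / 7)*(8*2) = 1536 / 49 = 31.35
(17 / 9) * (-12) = -68 / 3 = -22.67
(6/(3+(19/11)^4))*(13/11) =51909/87122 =0.60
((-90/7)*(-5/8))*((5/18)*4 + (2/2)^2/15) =265/28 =9.46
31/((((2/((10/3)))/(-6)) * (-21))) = 310/21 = 14.76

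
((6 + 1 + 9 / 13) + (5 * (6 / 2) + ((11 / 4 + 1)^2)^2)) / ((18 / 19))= 13939255 / 59904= 232.69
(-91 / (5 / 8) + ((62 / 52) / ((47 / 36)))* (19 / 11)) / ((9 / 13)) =-4839878 / 23265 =-208.03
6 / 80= 0.08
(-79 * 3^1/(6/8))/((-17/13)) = 4108/17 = 241.65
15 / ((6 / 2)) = 5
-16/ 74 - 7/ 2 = -275/ 74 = -3.72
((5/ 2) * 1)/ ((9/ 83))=415/ 18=23.06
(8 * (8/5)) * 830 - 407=10217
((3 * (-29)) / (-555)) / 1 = 29 / 185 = 0.16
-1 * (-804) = 804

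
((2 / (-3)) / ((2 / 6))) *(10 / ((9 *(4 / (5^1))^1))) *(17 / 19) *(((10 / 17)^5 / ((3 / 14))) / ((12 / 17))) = -8750000 / 7561107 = -1.16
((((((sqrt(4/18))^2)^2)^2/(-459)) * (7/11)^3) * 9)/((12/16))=-21952/1336101723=-0.00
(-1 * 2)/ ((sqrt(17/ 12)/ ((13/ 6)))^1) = -26 * sqrt(51)/ 51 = -3.64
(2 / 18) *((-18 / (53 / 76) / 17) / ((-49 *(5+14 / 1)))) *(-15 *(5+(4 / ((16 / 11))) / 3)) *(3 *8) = -17040 / 44149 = -0.39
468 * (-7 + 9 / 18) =-3042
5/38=0.13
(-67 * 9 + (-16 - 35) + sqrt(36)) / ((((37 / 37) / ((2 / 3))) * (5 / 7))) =-3024 / 5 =-604.80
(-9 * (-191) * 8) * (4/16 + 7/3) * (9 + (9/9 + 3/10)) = 1829589/5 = 365917.80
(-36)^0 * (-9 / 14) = -9 / 14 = -0.64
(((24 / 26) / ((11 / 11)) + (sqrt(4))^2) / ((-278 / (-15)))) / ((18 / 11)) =880 / 5421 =0.16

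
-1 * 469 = -469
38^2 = 1444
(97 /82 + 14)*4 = 2490 /41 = 60.73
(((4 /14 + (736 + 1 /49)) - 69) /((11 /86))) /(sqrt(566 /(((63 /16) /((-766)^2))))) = 2109021 * sqrt(3962) /233686684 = 0.57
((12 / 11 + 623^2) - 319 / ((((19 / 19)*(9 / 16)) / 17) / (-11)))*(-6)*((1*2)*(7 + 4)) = -195695228 / 3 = -65231742.67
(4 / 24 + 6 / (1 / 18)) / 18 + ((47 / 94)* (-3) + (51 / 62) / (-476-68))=241471 / 53568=4.51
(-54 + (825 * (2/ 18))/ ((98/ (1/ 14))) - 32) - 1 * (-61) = -102625/ 4116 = -24.93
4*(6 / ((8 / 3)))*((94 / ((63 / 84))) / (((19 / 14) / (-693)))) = -575992.42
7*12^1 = 84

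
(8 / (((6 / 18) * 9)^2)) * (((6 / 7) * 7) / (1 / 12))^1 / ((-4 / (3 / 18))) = -8 / 3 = -2.67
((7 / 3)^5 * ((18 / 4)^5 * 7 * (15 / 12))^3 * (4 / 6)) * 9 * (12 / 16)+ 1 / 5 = 27475032504406593311179 / 20971520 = 1310111642093972.84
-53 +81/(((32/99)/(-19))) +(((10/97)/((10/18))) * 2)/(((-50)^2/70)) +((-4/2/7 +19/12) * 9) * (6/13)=-169791961463/35308000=-4808.88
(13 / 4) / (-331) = -13 / 1324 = -0.01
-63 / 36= -7 / 4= -1.75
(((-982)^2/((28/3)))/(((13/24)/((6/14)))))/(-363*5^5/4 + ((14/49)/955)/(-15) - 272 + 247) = -2983811320800/10352112737603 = -0.29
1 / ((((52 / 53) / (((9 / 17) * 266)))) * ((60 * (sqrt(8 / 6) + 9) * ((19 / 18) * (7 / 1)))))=38637 / 1056380 - 1431 * sqrt(3) / 528190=0.03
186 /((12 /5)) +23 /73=11361 /146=77.82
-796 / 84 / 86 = -199 / 1806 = -0.11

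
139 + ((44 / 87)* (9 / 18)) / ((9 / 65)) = 110267 / 783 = 140.83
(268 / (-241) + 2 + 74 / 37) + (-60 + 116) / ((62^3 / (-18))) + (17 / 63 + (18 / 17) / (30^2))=1212906288203 / 384469240050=3.15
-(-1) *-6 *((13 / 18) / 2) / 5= -13 / 30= -0.43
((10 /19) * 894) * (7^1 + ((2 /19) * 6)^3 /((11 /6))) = 4814288340 /1433531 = 3358.34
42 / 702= 7 / 117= 0.06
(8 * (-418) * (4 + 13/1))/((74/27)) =-767448/37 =-20741.84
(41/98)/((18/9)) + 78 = 15329/196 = 78.21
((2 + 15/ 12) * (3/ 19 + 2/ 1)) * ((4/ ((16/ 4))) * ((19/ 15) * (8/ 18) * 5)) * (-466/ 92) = -124189/ 1242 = -99.99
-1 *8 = -8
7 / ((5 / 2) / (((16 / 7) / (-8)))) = -4 / 5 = -0.80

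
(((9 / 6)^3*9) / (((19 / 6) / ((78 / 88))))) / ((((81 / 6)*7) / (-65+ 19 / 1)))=-24219 / 5852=-4.14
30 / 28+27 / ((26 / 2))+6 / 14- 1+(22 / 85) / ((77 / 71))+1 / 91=43727 / 15470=2.83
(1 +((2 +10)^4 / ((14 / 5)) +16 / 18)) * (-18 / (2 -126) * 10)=2333395 / 217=10752.97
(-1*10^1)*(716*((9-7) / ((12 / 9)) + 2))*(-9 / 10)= 22554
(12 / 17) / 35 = 12 / 595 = 0.02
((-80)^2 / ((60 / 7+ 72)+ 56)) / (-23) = -11200 / 5497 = -2.04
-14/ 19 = -0.74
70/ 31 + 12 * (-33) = -12206/ 31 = -393.74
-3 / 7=-0.43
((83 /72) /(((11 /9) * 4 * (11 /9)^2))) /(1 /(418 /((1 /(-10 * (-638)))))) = 18521865 /44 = 420951.48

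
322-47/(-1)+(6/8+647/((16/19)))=1138.06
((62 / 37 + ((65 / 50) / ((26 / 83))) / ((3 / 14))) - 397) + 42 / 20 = -207491 / 555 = -373.86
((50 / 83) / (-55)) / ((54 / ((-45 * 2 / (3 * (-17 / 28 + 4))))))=280 / 156123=0.00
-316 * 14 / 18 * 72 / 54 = -8848 / 27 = -327.70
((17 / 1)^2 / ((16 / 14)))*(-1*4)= -1011.50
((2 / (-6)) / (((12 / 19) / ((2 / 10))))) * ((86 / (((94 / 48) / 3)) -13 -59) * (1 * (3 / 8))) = -2223 / 940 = -2.36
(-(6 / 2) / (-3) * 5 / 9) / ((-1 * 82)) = -5 / 738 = -0.01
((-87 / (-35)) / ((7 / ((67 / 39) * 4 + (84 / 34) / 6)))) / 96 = 140041 / 5197920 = 0.03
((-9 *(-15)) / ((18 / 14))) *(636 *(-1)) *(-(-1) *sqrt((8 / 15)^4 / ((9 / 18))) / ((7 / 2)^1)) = -27136 *sqrt(2) / 5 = -7675.22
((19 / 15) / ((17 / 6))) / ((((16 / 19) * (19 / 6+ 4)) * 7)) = 1083 / 102340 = 0.01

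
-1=-1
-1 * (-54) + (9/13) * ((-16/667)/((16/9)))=468153/8671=53.99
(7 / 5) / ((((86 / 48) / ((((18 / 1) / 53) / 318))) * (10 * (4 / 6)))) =378 / 3019675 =0.00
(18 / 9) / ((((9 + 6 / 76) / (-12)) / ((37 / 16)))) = -703 / 115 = -6.11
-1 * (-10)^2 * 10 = -1000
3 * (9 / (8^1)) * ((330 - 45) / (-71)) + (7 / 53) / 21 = -1222937 / 90312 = -13.54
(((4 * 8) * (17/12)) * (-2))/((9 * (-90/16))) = 2176/1215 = 1.79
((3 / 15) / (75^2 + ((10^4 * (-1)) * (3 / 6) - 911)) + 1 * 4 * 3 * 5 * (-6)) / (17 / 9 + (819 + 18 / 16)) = -2647548 / 6045325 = -0.44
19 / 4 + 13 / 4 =8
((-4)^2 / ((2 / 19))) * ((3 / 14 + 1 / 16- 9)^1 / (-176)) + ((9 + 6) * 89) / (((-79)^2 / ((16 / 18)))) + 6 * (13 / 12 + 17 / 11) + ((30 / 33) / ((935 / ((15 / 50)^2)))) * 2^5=5068199026763 / 215673981600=23.50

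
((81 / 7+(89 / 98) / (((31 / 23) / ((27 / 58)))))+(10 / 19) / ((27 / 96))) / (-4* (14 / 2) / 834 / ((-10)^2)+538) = 1440365437225 / 56331159029502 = 0.03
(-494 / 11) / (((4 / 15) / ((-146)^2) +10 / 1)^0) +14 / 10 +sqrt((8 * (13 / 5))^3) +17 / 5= -2206 / 55 +208 * sqrt(130) / 25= 54.75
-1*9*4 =-36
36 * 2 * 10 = 720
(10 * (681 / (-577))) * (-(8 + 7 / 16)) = 459675 / 4616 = 99.58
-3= -3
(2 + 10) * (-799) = -9588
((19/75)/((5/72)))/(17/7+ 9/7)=1596/1625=0.98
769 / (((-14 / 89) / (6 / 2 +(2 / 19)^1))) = -4038019 / 266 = -15180.52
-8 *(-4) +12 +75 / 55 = 499 / 11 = 45.36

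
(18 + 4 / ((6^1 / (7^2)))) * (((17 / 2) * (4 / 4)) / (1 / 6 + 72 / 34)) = 43928 / 233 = 188.53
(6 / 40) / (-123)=-1 / 820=-0.00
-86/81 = -1.06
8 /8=1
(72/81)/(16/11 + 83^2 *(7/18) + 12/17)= 2992/9024973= 0.00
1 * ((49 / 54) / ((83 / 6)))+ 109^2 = 8875156 / 747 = 11881.07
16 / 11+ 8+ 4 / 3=356 / 33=10.79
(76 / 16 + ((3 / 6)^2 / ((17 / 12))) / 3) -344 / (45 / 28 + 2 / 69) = -205.44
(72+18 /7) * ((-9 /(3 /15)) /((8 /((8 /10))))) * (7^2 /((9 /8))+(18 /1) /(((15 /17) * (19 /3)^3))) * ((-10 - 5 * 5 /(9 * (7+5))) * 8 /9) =133172.49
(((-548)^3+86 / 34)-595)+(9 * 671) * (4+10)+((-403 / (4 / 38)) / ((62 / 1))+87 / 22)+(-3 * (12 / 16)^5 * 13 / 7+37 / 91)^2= -267081937905725666245 / 1623769219072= -164482695.43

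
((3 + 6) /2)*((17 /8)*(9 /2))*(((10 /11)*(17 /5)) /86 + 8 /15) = 1853901 /75680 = 24.50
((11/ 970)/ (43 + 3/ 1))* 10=0.00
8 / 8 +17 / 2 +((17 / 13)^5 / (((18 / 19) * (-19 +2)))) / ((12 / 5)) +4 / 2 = 914357317 / 80199288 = 11.40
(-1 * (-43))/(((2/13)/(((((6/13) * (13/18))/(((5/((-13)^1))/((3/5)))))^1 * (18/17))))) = -65403/425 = -153.89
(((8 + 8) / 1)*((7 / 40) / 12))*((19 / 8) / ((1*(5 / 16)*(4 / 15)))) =133 / 20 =6.65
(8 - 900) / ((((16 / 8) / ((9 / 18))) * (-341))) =223 / 341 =0.65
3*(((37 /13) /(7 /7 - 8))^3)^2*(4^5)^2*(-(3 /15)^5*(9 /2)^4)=-3309646178441428992 /1774591412628125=-1865.02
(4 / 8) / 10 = 1 / 20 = 0.05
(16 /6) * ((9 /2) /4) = 3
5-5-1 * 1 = -1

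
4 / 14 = 2 / 7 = 0.29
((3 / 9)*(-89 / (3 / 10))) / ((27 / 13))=-11570 / 243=-47.61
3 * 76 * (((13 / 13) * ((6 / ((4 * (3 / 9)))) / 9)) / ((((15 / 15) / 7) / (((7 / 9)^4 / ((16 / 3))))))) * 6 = 319333 / 972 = 328.53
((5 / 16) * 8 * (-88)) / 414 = -110 / 207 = -0.53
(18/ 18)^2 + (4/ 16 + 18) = 77/ 4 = 19.25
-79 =-79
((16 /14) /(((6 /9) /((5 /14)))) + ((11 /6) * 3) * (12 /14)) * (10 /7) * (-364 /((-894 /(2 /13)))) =3480 /7301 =0.48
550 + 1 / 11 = 6051 / 11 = 550.09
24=24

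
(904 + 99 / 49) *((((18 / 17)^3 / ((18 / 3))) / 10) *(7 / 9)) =479466 / 34391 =13.94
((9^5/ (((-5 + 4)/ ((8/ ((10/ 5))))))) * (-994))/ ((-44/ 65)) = -3815155890/ 11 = -346832353.64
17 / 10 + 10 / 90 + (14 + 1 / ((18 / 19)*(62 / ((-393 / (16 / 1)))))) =1374281 / 89280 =15.39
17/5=3.40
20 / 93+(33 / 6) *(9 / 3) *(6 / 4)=9287 / 372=24.97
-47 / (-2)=47 / 2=23.50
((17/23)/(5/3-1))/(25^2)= 51/28750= 0.00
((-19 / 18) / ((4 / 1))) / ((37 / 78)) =-247 / 444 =-0.56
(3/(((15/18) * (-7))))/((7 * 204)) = -3/8330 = -0.00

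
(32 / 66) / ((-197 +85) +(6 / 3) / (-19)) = -152 / 35145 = -0.00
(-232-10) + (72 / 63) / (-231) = -391322 / 1617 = -242.00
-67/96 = -0.70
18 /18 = 1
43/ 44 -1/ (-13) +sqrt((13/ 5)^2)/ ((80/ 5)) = 13919/ 11440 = 1.22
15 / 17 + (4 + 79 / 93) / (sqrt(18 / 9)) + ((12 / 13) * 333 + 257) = 451 * sqrt(2) / 186 + 124924 / 221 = 568.70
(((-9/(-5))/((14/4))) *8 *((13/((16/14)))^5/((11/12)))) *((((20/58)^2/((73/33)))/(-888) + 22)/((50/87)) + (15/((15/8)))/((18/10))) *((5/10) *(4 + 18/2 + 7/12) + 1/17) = 250171042.30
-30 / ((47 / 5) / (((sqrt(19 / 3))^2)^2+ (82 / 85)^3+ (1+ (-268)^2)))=-794424829124 / 3463665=-229359.60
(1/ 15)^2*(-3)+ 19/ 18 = 469/ 450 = 1.04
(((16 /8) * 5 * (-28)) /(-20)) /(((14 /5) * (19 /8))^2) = 800 /2527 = 0.32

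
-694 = -694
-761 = -761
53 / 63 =0.84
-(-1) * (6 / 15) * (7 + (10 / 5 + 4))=26 / 5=5.20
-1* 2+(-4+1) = -5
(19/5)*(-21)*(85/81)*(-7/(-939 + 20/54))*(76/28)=-42959/25343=-1.70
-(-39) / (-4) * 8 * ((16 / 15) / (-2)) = 208 / 5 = 41.60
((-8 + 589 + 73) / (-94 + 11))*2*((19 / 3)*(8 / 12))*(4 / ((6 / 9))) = -33136 / 83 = -399.23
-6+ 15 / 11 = -51 / 11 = -4.64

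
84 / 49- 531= -529.29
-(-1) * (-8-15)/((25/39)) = -897/25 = -35.88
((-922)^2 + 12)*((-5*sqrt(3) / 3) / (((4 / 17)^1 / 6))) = -36129080*sqrt(3) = -62577402.19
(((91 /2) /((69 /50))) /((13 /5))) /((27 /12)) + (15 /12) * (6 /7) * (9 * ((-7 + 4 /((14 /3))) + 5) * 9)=-2846560 /30429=-93.55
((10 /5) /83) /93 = 2 /7719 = 0.00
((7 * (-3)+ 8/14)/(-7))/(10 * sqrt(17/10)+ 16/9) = -10296/331093+ 11583 * sqrt(170)/662186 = 0.20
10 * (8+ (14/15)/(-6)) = 706/9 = 78.44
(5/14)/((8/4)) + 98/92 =801/644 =1.24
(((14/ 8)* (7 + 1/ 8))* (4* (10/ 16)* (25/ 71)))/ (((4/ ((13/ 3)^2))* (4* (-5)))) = -561925/ 218112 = -2.58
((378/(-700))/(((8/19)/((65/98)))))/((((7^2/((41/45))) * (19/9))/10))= -0.07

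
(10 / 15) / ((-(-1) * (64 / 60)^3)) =1125 / 2048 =0.55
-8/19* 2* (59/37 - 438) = 258352/703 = 367.50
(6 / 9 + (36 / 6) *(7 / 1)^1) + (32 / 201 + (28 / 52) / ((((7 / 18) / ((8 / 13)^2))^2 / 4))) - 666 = -324484938542 / 522409251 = -621.13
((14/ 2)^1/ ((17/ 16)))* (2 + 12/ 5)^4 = 26236672/ 10625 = 2469.33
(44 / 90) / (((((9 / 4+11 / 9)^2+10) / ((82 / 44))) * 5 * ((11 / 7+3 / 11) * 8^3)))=28413 / 3247256000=0.00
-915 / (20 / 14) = -640.50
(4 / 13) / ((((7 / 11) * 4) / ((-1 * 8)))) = -88 / 91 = -0.97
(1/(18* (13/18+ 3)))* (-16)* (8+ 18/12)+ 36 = 2260/67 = 33.73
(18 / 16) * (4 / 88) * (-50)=-225 / 88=-2.56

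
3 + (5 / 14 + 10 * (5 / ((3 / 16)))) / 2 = 11467 / 84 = 136.51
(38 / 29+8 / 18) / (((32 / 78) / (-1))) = -2977 / 696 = -4.28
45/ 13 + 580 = 7585/ 13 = 583.46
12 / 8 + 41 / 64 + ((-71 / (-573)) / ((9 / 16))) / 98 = 2.14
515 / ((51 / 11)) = 5665 / 51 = 111.08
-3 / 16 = -0.19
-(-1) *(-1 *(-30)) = 30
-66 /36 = -11 /6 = -1.83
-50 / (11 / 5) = -250 / 11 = -22.73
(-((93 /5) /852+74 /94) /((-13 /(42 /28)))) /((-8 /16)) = -161991 /867620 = -0.19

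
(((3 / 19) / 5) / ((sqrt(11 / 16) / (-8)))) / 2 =-48*sqrt(11) / 1045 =-0.15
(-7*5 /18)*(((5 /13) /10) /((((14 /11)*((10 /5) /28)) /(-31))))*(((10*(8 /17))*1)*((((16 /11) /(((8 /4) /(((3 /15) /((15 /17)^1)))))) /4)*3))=1736 /117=14.84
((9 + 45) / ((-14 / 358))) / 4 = -4833 / 14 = -345.21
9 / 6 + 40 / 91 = 353 / 182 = 1.94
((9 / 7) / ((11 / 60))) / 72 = 15 / 154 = 0.10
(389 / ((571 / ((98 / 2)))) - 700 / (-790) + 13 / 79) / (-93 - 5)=-0.35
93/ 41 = 2.27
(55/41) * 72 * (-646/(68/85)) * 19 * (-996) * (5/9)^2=56030810000/123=455535040.65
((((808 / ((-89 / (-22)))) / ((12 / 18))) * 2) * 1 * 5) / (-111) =-88880 / 3293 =-26.99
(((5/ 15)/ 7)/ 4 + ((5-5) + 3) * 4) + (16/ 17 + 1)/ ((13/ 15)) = 264569/ 18564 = 14.25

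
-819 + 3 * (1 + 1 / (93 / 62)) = -814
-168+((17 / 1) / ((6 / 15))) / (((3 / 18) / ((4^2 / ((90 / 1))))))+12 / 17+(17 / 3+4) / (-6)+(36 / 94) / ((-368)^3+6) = -44284566804497 / 358370862966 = -123.57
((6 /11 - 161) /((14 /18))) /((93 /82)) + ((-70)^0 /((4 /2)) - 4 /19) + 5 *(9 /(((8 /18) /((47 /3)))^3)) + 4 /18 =51484726807105 /26123328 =1970833.38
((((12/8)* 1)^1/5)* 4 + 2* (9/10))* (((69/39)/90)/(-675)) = -23/263250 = -0.00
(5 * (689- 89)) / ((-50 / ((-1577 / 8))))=23655 / 2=11827.50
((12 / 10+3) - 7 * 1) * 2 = -28 / 5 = -5.60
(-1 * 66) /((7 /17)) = -1122 /7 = -160.29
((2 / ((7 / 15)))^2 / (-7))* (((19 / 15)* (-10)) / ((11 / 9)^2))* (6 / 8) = 692550 / 41503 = 16.69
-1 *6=-6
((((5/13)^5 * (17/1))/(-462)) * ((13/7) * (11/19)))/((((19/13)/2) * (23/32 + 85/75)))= -8500000/34548969637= -0.00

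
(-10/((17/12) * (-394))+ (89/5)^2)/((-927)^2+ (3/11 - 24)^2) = 3210000409/8711329214250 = 0.00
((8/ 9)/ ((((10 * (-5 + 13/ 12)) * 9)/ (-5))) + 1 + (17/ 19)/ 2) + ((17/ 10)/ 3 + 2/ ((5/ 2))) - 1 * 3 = -20899/ 120555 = -0.17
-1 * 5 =-5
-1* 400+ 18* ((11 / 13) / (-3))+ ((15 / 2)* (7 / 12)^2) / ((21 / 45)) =-166237 / 416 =-399.61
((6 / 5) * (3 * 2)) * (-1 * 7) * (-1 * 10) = 504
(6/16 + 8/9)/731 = 91/52632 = 0.00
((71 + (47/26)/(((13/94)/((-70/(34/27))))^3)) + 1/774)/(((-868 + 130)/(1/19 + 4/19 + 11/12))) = 3429571224464690968265/18274787803132848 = 187666.82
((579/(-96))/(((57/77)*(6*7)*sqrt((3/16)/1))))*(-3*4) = 2123*sqrt(3)/684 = 5.38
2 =2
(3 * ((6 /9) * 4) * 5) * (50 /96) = 125 /6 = 20.83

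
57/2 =28.50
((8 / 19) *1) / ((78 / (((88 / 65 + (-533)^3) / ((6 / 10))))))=-4374339252 / 3211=-1362298.12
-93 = -93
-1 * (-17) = 17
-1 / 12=-0.08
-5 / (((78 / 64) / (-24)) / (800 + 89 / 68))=17436480 / 221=78898.10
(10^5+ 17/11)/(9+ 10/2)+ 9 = 1101403/154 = 7151.97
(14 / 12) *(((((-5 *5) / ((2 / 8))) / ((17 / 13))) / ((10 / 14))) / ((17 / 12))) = -25480 / 289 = -88.17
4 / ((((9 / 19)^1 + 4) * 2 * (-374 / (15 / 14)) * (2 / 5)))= -285 / 89012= -0.00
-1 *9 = -9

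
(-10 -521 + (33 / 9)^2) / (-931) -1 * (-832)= 6975986 / 8379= 832.56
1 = 1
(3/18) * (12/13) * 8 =16/13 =1.23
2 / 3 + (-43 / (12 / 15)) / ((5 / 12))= -385 / 3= -128.33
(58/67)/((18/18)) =58/67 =0.87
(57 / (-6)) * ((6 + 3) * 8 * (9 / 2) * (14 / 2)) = -21546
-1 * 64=-64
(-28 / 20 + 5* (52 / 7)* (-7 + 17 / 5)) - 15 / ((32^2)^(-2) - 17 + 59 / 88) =-884653765837 / 6592265855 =-134.20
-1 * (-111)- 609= -498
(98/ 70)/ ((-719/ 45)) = -63/ 719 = -0.09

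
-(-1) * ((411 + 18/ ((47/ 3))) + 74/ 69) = 1340077/ 3243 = 413.22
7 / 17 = 0.41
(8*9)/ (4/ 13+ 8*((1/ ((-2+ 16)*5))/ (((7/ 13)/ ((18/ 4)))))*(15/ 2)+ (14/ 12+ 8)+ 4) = 275184/ 78877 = 3.49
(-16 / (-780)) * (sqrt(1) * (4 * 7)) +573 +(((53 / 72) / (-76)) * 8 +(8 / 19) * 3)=25553831 / 44460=574.76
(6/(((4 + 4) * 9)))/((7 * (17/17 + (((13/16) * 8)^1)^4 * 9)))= 4/5398365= 0.00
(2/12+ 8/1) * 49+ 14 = 2485/6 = 414.17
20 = 20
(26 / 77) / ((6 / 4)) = 0.23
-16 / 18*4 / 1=-32 / 9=-3.56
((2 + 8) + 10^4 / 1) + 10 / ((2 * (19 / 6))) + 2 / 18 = 1711999 / 171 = 10011.69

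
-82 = -82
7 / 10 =0.70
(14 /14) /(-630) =-1 /630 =-0.00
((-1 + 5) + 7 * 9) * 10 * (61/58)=20435/29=704.66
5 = 5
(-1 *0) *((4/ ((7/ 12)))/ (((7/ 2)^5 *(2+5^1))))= 0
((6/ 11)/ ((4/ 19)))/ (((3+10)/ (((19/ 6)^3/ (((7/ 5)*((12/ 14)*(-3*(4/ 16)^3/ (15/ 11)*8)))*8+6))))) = 3258025/ 1729728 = 1.88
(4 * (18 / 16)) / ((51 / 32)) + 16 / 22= 664 / 187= 3.55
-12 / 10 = -6 / 5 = -1.20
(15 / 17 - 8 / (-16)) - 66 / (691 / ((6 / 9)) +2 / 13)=1208447 / 916402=1.32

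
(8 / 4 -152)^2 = 22500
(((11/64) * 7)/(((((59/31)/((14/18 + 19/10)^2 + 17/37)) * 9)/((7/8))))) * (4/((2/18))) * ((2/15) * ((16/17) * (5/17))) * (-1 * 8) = -38208420173/7665277050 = -4.98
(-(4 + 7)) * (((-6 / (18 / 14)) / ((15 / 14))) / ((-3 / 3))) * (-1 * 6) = 4312 / 15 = 287.47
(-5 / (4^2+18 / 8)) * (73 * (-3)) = 60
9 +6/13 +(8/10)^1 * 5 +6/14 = 1264/91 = 13.89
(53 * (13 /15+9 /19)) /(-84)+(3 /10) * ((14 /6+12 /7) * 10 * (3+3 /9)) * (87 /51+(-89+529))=30570911 /1710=17877.73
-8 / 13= -0.62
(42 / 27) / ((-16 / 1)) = -7 / 72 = -0.10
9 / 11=0.82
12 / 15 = 4 / 5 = 0.80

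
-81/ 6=-27/ 2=-13.50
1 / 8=0.12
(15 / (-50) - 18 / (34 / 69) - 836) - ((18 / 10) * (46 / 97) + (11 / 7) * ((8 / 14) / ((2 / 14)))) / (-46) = -2316854031 / 2654890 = -872.67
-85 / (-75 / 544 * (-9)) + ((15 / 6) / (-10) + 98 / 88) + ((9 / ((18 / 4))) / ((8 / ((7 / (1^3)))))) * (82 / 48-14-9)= -4984871 / 47520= -104.90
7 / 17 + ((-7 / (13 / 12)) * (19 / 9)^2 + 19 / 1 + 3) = -38105 / 5967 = -6.39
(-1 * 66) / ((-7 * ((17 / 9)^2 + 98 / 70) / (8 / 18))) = 2970 / 3521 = 0.84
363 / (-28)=-363 / 28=-12.96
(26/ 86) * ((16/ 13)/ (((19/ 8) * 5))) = 128/ 4085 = 0.03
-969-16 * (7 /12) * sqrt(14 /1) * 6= -969-56 * sqrt(14)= -1178.53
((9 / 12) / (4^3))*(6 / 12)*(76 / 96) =19 / 4096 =0.00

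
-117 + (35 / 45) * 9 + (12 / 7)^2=-5246 / 49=-107.06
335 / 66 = 5.08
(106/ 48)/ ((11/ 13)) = 689/ 264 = 2.61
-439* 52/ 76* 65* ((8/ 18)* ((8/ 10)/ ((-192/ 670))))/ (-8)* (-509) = 12650678365/ 8208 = 1541261.98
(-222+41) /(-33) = 181 /33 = 5.48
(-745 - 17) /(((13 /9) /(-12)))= 82296 /13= 6330.46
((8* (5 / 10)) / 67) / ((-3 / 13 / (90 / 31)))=-1560 / 2077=-0.75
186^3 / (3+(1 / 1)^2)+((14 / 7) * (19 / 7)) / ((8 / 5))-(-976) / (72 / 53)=405577831 / 252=1609435.84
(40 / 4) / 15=0.67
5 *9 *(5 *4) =900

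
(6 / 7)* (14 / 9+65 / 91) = 286 / 147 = 1.95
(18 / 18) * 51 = 51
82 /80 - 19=-719 /40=-17.98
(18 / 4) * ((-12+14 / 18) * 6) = -303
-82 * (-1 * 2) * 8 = 1312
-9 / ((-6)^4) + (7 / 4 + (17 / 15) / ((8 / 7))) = 1969 / 720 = 2.73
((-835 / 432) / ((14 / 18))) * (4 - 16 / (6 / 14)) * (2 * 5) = 104375 / 126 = 828.37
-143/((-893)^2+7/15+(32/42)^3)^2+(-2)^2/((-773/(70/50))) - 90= -90.01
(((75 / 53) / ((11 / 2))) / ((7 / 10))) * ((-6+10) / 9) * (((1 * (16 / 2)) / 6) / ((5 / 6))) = 3200 / 12243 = 0.26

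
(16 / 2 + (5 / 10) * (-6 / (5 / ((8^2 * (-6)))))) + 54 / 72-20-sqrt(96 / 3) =4383 / 20-4 * sqrt(2) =213.49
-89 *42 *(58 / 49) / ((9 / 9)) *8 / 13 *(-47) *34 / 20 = 217552.77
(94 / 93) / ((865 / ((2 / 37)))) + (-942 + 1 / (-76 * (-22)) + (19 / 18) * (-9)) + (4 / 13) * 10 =-61359556983247 / 64696443240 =-948.42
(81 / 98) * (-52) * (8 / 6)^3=-4992 / 49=-101.88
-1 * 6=-6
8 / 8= 1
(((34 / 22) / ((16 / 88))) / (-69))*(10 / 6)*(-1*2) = 85 / 207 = 0.41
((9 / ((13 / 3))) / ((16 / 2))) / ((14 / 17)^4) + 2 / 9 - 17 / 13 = -18735053 / 35957376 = -0.52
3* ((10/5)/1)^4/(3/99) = 1584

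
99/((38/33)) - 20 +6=2735/38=71.97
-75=-75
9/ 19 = 0.47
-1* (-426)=426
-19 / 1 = -19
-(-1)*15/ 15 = 1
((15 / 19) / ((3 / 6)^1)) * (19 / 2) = 15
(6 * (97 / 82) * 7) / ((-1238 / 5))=-10185 / 50758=-0.20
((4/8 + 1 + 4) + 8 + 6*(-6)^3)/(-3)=855/2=427.50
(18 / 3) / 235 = 6 / 235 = 0.03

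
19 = 19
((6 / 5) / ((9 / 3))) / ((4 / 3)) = 0.30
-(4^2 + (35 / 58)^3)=-16.22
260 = 260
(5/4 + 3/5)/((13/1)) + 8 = 8.14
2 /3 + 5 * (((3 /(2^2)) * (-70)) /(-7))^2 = 281.92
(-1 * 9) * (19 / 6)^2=-90.25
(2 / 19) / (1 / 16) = 32 / 19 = 1.68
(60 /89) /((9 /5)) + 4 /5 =1568 /1335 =1.17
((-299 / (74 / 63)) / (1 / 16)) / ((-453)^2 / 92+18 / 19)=-1.83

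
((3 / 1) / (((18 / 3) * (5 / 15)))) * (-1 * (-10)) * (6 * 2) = 180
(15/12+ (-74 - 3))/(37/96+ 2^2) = -7272/421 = -17.27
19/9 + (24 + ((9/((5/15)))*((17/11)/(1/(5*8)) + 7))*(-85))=-157911.62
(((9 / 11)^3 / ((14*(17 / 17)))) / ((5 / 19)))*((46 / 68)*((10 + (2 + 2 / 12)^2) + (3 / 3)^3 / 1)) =3999861 / 2534224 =1.58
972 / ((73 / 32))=31104 / 73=426.08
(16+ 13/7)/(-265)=-25/371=-0.07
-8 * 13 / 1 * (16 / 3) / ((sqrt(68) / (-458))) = 381056 * sqrt(17) / 51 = 30806.55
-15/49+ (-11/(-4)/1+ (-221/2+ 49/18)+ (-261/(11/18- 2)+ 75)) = 6949547/44100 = 157.59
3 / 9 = 1 / 3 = 0.33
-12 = -12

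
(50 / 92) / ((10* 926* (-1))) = -5 / 85192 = -0.00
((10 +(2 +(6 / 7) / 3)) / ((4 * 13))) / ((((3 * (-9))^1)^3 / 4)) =-86 / 1791153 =-0.00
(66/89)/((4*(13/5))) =165/2314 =0.07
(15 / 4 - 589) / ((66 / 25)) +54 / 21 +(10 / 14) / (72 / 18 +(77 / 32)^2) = -115942897 / 529320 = -219.04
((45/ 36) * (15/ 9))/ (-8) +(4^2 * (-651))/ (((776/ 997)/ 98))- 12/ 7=-85487407183/ 65184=-1311478.39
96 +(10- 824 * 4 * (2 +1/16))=-6692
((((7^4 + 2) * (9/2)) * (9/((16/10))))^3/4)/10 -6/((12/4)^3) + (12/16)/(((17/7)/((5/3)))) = 28206409619660295643/5013504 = 5626086988194.34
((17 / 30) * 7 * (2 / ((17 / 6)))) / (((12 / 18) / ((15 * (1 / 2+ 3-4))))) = -63 / 2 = -31.50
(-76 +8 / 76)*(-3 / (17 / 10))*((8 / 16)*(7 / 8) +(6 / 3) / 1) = 421785 / 1292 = 326.46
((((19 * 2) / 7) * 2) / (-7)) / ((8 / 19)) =-361 / 98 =-3.68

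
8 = 8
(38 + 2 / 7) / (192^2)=67 / 64512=0.00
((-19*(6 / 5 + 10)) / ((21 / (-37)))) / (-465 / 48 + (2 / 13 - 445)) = -1169792 / 1418145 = -0.82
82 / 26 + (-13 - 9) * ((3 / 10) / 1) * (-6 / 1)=2779 / 65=42.75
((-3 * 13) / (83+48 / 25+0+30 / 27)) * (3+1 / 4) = -8775 / 5956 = -1.47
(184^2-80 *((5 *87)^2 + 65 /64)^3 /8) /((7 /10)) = -6343433994764883142495 /65536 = -96793121258009081.15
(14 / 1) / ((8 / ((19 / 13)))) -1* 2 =29 / 52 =0.56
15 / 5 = 3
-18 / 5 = -3.60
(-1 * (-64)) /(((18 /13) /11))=4576 /9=508.44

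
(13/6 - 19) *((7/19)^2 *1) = -4949/2166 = -2.28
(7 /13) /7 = 1 /13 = 0.08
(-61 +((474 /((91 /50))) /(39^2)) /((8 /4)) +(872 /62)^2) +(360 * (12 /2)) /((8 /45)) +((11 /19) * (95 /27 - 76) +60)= 4910147194828 /399038913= 12304.93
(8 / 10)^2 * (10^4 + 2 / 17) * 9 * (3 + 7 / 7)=97921152 / 425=230402.71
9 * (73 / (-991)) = -657 / 991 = -0.66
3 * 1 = 3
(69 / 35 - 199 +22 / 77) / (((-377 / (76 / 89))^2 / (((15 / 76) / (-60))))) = 130834 / 39403133315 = 0.00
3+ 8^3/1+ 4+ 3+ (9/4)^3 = 533.39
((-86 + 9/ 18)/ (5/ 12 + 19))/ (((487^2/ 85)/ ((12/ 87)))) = -348840/ 1602550933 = -0.00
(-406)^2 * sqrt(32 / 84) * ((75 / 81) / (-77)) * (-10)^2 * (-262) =4406840000 * sqrt(42) / 891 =32053408.91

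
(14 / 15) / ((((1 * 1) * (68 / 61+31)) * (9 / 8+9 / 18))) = 6832 / 382005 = 0.02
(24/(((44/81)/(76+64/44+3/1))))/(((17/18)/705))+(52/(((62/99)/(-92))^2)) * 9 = 25210086859116/1976777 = 12753126.36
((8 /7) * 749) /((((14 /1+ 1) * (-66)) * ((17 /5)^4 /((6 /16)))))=-13375 /5512386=-0.00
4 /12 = 1 /3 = 0.33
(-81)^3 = -531441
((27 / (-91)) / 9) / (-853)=3 / 77623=0.00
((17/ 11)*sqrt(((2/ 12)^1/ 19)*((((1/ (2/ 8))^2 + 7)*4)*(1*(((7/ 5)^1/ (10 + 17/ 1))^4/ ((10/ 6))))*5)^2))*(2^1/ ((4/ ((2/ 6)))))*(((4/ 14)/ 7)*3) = 38318*sqrt(114)/ 69419480625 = 0.00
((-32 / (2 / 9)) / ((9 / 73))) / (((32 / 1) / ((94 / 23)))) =-3431 / 23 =-149.17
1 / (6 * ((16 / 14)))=7 / 48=0.15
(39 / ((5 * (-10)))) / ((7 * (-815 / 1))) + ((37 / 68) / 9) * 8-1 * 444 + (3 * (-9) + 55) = -18134477533 / 43643250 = -415.52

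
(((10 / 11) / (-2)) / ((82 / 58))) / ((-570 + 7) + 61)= 145 / 226402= 0.00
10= 10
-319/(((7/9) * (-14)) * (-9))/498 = -319/48804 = -0.01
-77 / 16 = -4.81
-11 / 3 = -3.67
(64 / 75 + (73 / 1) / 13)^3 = 250881416443 / 926859375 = 270.68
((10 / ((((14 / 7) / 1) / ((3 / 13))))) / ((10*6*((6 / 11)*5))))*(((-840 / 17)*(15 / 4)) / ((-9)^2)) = -385 / 23868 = -0.02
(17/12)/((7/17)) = 289/84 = 3.44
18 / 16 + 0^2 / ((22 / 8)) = 9 / 8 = 1.12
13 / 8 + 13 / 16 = 39 / 16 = 2.44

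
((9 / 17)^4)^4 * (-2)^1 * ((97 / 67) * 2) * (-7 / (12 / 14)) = 5871603305075200182 / 3260299855669680188227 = 0.00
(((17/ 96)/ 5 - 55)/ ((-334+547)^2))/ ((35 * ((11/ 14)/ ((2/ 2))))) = -26383/ 598870800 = -0.00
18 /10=9 /5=1.80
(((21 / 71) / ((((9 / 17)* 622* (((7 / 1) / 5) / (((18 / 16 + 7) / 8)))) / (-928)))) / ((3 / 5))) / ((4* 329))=-801125 / 1046109456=-0.00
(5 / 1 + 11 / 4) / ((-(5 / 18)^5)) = -14644152 / 3125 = -4686.13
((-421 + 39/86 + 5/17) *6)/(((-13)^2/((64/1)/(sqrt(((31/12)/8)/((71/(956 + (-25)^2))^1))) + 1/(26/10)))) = -471866112 *sqrt(2414)/65105053- 9216135/1606007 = -361.84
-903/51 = -301/17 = -17.71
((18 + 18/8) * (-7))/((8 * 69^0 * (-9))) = 63/32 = 1.97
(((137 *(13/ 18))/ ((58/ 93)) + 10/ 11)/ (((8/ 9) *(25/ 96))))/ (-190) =-5497209/ 1515250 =-3.63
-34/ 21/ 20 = -17/ 210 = -0.08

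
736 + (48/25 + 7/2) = 37071/50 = 741.42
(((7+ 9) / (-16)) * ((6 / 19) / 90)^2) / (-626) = 1 / 50846850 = 0.00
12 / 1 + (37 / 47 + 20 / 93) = 13.00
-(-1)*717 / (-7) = -717 / 7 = -102.43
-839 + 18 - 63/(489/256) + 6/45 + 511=-838264/2445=-342.85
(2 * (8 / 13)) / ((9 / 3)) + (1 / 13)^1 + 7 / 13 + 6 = 7.03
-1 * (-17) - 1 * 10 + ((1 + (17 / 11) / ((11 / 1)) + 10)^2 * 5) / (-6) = -4235299 / 43923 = -96.43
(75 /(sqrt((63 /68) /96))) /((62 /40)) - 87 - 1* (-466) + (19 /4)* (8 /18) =3430 /9 + 4000* sqrt(714) /217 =873.66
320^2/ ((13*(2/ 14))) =716800/ 13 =55138.46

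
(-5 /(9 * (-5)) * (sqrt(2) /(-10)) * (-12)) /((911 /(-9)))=-6 * sqrt(2) /4555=-0.00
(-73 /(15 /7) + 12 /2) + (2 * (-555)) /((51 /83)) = -467807 /255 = -1834.54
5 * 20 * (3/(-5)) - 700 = -760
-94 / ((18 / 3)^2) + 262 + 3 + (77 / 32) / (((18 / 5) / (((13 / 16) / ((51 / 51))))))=807727 / 3072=262.93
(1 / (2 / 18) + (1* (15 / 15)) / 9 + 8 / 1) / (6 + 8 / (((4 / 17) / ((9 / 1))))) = 77 / 1404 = 0.05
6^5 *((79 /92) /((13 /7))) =1075032 /299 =3595.42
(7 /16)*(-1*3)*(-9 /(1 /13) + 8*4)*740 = 330225 /4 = 82556.25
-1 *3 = -3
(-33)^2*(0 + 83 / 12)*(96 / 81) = 80344 / 9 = 8927.11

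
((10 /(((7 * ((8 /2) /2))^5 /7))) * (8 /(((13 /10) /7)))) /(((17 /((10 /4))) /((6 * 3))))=1125 /75803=0.01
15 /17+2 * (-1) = -19 /17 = -1.12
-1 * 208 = -208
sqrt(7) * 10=10 * sqrt(7)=26.46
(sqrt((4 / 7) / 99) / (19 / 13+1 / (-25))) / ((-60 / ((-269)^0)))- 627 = -627- 65*sqrt(77) / 640332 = -627.00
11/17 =0.65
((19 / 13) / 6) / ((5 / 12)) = 38 / 65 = 0.58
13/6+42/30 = 107/30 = 3.57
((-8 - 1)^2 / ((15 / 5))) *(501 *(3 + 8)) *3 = 446391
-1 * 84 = -84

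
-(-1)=1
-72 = -72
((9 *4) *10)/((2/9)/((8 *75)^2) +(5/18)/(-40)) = -583200000/11249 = -51844.61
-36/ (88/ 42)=-189/ 11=-17.18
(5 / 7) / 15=1 / 21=0.05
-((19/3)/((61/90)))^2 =-324900/3721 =-87.32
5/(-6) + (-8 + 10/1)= 7/6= 1.17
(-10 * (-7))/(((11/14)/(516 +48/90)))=1518608/33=46018.42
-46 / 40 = -23 / 20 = -1.15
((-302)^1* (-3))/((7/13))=11778/7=1682.57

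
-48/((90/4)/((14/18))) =-224/135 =-1.66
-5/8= -0.62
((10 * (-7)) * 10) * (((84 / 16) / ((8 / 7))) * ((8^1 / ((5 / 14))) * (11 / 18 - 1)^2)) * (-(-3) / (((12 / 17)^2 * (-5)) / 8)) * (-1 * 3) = -34000561 / 108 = -314820.01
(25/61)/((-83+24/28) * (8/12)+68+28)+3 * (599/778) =23834193/10274657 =2.32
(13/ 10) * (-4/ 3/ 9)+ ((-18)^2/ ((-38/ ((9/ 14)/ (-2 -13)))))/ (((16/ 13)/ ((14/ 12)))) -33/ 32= -36011/ 41040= -0.88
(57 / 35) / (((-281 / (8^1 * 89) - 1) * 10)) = -6764 / 57925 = -0.12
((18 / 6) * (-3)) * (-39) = 351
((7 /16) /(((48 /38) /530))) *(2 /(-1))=-35245 /96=-367.14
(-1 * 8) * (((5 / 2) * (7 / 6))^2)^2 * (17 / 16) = -25510625 / 41472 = -615.13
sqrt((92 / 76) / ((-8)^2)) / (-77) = -sqrt(437) / 11704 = -0.00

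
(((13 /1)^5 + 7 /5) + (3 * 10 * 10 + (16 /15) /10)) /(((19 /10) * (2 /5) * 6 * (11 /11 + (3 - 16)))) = -6967397 /1026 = -6790.84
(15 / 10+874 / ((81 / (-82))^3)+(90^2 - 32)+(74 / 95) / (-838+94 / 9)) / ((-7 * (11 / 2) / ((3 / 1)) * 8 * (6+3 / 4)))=-1346687279371297 / 130293145507140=-10.34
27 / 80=0.34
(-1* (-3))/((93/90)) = 90/31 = 2.90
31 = 31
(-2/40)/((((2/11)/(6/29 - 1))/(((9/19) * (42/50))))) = 47817/551000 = 0.09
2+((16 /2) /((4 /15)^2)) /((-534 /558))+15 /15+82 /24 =-118697 /1068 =-111.14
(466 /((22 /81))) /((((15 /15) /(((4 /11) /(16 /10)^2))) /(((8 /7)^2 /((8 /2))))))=471825 /5929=79.58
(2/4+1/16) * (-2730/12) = -4095/32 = -127.97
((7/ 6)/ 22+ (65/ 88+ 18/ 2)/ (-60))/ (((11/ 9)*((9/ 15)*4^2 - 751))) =1731/ 14353504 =0.00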